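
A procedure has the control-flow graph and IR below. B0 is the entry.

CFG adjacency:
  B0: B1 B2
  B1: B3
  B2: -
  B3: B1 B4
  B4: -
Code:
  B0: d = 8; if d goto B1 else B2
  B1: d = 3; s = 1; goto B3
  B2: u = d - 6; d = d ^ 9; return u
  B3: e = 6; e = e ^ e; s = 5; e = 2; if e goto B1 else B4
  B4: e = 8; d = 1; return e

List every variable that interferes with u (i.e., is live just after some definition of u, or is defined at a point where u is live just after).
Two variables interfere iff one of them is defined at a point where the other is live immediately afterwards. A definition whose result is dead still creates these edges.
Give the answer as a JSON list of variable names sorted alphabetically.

Answer: ["d"]

Working:
def/use:
  B0: {d} / ∅
  B1: {d,s} / ∅
  B2: {d,u} / {d}
  B3: {e,s} / ∅
  B4: {d,e} / ∅

Backward fixpoint:
  B0: in=∅ out={d}
  B1: in=∅ out=∅
  B2: in={d} out=∅
  B3: in=∅ out=∅
  B4: in=∅ out=∅

Interfere edges:
  d — {e,u}
  e — {d}
  s — ∅
  u — {d}

N(u) = ["d"]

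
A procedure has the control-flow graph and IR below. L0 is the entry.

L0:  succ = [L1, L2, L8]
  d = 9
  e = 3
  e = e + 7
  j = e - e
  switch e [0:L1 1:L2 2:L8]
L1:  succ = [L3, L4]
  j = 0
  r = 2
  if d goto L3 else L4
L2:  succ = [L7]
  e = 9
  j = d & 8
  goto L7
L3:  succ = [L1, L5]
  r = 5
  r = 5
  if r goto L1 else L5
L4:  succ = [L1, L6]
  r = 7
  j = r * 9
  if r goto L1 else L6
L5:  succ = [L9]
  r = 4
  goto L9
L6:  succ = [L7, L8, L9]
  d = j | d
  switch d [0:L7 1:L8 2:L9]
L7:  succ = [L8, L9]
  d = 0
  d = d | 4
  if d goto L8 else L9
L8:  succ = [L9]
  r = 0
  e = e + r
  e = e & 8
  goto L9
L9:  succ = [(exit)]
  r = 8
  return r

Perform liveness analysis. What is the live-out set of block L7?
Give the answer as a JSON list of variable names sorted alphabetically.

Answer: ["e"]

Derivation:
Block summaries:
  L0: def={d,e,j} ue=∅
  L1: def={j,r} ue={d}
  L2: def={e,j} ue={d}
  L3: def={r} ue=∅
  L4: def={j,r} ue=∅
  L5: def={r} ue=∅
  L6: def={d} ue={d,j}
  L7: def={d} ue=∅
  L8: def={e,r} ue={e}
  L9: def={r} ue=∅

Liveness:
  live L0: ∅→{d,e}
  live L1: {d,e}→{d,e}
  live L2: {d}→{e}
  live L3: {d,e}→{d,e}
  live L4: {d,e}→{d,e,j}
  live L5: ∅→∅
  live L6: {d,e,j}→{e}
  live L7: {e}→{e}
  live L8: {e}→∅
  live L9: ∅→∅

live-out(L7) = ["e"]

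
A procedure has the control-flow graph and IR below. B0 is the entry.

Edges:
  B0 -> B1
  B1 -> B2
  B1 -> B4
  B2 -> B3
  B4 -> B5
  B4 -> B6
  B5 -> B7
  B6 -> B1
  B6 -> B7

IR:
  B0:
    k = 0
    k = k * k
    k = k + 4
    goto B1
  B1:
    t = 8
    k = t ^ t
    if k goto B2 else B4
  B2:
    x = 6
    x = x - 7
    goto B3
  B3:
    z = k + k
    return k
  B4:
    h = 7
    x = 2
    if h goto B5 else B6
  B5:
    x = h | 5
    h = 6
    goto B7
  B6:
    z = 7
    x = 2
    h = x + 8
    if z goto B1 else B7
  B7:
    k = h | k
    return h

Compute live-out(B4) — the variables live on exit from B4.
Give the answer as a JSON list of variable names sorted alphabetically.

Answer: ["h", "k"]

Derivation:
def/use:
  B0: {k} / ∅
  B1: {k,t} / ∅
  B2: {x} / ∅
  B3: {z} / {k}
  B4: {h,x} / ∅
  B5: {h,x} / {h}
  B6: {h,x,z} / ∅
  B7: {k} / {h,k}

Backward fixpoint:
  live B0: ∅→∅
  live B1: ∅→{k}
  live B2: {k}→{k}
  live B3: {k}→∅
  live B4: {k}→{h,k}
  live B5: {h,k}→{h,k}
  live B6: {k}→{h,k}
  live B7: {h,k}→∅

live-out(B4) = ["h", "k"]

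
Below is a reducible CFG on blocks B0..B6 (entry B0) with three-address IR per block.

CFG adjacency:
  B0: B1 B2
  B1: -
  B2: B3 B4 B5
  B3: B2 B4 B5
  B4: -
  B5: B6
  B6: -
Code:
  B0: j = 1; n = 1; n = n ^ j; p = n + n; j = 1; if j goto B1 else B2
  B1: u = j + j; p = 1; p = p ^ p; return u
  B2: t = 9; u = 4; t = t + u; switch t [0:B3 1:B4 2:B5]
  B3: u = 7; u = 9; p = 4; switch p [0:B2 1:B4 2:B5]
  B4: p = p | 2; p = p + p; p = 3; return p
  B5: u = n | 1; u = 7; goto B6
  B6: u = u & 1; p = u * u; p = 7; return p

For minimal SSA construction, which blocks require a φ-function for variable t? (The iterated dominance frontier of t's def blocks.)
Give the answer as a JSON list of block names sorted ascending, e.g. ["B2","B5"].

Answer: ["B2"]

Derivation:
idom tree: B1←B0 B2←B0 B3←B2 B4←B2 B5←B2 B6←B5
Join-block Dom:
  B2: preds {B0,B3}: {B0} ∩ {B0,B2,B3} = {B0}; idom=B0
  B4: preds {B2,B3}: {B0,B2} ∩ {B0,B2,B3} = {B0,B2}; idom=B2
  B5: preds {B2,B3}: {B0,B2} ∩ {B0,B2,B3} = {B0,B2}; idom=B2

DF walk-up:
  join B2 pred B0: · stop@B0
  join B2 pred B3: B3→B2 stop@B0
  join B4 pred B2: · stop@B2
  join B4 pred B3: B3 stop@B2
  join B5 pred B2: · stop@B2
  join B5 pred B3: B3 stop@B2
  DF(B0)=∅
  DF(B1)=∅
  DF(B2)={B2}
  DF(B3)={B2,B4,B5}
  DF(B4)=∅
  DF(B5)=∅
  DF(B6)=∅

φ for t: defs {B2}
  DF⁺ = {B2}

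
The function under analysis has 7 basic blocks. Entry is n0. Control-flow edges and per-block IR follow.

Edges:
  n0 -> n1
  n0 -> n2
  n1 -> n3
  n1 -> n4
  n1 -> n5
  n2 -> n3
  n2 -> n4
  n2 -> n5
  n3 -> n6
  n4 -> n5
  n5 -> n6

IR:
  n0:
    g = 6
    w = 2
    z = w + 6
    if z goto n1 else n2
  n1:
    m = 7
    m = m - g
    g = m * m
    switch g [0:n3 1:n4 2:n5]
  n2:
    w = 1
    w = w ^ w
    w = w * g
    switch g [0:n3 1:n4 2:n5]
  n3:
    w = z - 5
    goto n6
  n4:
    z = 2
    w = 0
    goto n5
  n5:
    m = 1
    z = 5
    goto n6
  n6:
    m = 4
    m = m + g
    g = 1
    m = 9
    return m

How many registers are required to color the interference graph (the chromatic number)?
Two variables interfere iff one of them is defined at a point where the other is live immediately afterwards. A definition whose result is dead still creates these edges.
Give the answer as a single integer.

Answer: 3

Analysis:
Per-block:
  n0 def {g,w,z} use ∅
  n1 def {g,m} use {g}
  n2 def {w} use {g}
  n3 def {w} use {z}
  n4 def {w,z} use ∅
  n5 def {m,z} use ∅
  n6 def {g,m} use {g}

Live sets:
  live n0: ∅→{g,z}
  live n1: {g,z}→{g,z}
  live n2: {g,z}→{g,z}
  live n3: {g,z}→{g}
  live n4: {g}→{g}
  live n5: {g}→{g}
  live n6: {g}→∅

Interfere edges:
  g: {m,w,z}
  m: {g,z}
  w: {g,z}
  z: {g,m,w}

Registers:
  lower bound: {g,m,z} mutually conflict ⇒ χ ≥ 3
  assign g→r0 m→r2 w→r2 z→r1 — no edge inside a register ⇒ χ ≤ 3
  χ = 3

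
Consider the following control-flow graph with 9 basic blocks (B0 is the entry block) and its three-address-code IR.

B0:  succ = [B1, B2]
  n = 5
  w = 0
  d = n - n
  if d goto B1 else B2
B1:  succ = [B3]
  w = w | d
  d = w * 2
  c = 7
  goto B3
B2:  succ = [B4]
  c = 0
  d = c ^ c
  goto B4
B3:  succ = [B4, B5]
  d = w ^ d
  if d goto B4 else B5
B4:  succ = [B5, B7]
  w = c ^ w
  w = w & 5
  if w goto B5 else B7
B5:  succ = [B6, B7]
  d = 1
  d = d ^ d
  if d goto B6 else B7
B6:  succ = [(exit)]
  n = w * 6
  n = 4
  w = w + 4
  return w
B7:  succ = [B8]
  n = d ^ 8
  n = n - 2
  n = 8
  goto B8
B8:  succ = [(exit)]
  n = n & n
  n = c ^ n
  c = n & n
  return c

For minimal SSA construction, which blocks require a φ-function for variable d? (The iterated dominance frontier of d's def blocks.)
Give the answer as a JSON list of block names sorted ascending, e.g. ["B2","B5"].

idom tree: B1←B0 B2←B0 B3←B1 B4←B0 B5←B0 B6←B5 B7←B0 B8←B7
Dom∩ at merges:
  B4: preds {B2,B3}: {B0,B2} ∩ {B0,B1,B3} = {B0}; idom=B0
  B5: preds {B3,B4}: {B0,B1,B3} ∩ {B0,B4} = {B0}; idom=B0
  B7: preds {B4,B5}: {B0,B4} ∩ {B0,B5} = {B0}; idom=B0

Frontier:
  B4←B2: walk B2 to B0
  B4←B3: walk B3→B1 to B0
  B5←B3: walk B3→B1 to B0
  B5←B4: walk B4 to B0
  B7←B4: walk B4 to B0
  B7←B5: walk B5 to B0
  DF(B0)=∅
  DF(B1)={B4,B5}
  DF(B2)={B4}
  DF(B3)={B4,B5}
  DF(B4)={B5,B7}
  DF(B5)={B7}
  DF(B6)=∅
  DF(B7)=∅
  DF(B8)=∅

φ for d: defs {B0,B1,B2,B3,B5}
  DF⁺ = {B4,B5,B7}

Answer: ["B4", "B5", "B7"]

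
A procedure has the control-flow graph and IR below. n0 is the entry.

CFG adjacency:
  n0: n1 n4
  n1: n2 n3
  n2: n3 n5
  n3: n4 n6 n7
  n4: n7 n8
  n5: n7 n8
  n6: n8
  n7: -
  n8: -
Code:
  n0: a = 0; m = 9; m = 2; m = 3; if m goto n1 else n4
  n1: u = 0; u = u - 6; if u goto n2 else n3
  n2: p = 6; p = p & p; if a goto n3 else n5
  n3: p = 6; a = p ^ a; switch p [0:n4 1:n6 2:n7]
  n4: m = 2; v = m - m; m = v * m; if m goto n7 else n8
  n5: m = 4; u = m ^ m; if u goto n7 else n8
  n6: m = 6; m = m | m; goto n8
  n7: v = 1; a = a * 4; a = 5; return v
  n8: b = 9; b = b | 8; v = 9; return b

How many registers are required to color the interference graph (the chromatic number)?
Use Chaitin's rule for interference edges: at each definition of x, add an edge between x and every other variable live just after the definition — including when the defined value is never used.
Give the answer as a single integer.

Answer: 3

Derivation:
Block summaries:
  n0: {a,m} / ∅
  n1: {u} / ∅
  n2: {p} / {a}
  n3: {a,p} / {a}
  n4: {m,v} / ∅
  n5: {m,u} / ∅
  n6: {m} / ∅
  n7: {a,v} / {a}
  n8: {b,v} / ∅

Backward fixpoint:
  n0 li=∅ lo={a}
  n1 li={a} lo={a}
  n2 li={a} lo={a}
  n3 li={a} lo={a}
  n4 li={a} lo={a}
  n5 li={a} lo={a}
  n6 li=∅ lo=∅
  n7 li={a} lo=∅
  n8 li=∅ lo=∅

Interference:
  a — {m,p,u,v}
  b — {v}
  m — {a,v}
  p — {a}
  u — {a}
  v — {a,b,m}

Registers:
  lower bound: {a,m,v} mutually conflict ⇒ χ ≥ 3
  assign a→r0 b→r0 m→r2 p→r1 u→r1 v→r1 — no edge inside a register ⇒ χ ≤ 3
  χ = 3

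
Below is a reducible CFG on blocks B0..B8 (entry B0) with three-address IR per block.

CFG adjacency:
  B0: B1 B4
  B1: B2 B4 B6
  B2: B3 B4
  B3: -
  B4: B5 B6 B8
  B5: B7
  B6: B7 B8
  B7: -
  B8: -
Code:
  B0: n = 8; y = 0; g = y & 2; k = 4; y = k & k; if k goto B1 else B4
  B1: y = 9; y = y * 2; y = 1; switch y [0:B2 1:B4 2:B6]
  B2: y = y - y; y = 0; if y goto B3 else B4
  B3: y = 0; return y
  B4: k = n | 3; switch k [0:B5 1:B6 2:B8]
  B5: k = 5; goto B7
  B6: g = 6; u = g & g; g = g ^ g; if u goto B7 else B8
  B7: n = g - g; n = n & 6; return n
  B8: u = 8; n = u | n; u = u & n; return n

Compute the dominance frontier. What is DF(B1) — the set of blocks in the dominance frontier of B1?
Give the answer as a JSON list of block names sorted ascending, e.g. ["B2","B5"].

idom tree: B1←B0 B2←B1 B3←B2 B4←B0 B5←B4 B6←B0 B7←B0 B8←B0
Dom at joins:
  B4: preds {B0,B1,B2}: {B0} ∩ {B0,B1} ∩ {B0,B1,B2} = {B0}; idom=B0
  B6: preds {B1,B4}: {B0,B1} ∩ {B0,B4} = {B0}; idom=B0
  B7: preds {B5,B6}: {B0,B4,B5} ∩ {B0,B6} = {B0}; idom=B0
  B8: preds {B4,B6}: {B0,B4} ∩ {B0,B6} = {B0}; idom=B0

Frontier:
  join B4 pred B0: · stop@B0
  join B4 pred B1: B1 stop@B0
  join B4 pred B2: B2→B1 stop@B0
  join B6 pred B1: B1 stop@B0
  join B6 pred B4: B4 stop@B0
  join B7 pred B5: B5→B4 stop@B0
  join B7 pred B6: B6 stop@B0
  join B8 pred B4: B4 stop@B0
  join B8 pred B6: B6 stop@B0
  B0: DF=∅
  B1: DF={B4,B6}
  B2: DF={B4}
  B3: DF=∅
  B4: DF={B6,B7,B8}
  B5: DF={B7}
  B6: DF={B7,B8}
  B7: DF=∅
  B8: DF=∅

DF(B1) = ["B4", "B6"]

Answer: ["B4", "B6"]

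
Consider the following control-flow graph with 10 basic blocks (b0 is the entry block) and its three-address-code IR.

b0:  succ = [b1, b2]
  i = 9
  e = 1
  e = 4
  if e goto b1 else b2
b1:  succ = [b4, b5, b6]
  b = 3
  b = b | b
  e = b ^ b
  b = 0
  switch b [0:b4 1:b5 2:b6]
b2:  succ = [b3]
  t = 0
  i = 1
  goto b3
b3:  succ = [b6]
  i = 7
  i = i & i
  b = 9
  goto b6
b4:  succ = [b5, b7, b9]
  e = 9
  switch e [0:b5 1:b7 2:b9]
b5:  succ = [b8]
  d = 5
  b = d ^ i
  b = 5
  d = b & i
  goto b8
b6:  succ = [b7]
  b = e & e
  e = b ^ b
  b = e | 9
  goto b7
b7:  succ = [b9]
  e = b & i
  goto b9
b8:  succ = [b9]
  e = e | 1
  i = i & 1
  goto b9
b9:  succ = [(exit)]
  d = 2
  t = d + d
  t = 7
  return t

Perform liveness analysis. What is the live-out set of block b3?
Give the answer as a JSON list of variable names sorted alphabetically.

Block summaries:
  b0: {e,i} / ∅
  b1: {b,e} / ∅
  b2: {i,t} / ∅
  b3: {b,i} / ∅
  b4: {e} / ∅
  b5: {b,d} / {i}
  b6: {b,e} / {e}
  b7: {e} / {b,i}
  b8: {e,i} / {e,i}
  b9: {d,t} / ∅

Live sets:
  b0 li=∅ lo={e,i}
  b1 li={i} lo={b,e,i}
  b2 li={e} lo={e}
  b3 li={e} lo={e,i}
  b4 li={b,i} lo={b,e,i}
  b5 li={e,i} lo={e,i}
  b6 li={e,i} lo={b,i}
  b7 li={b,i} lo=∅
  b8 li={e,i} lo=∅
  b9 li=∅ lo=∅

live-out(b3) = ["e", "i"]

Answer: ["e", "i"]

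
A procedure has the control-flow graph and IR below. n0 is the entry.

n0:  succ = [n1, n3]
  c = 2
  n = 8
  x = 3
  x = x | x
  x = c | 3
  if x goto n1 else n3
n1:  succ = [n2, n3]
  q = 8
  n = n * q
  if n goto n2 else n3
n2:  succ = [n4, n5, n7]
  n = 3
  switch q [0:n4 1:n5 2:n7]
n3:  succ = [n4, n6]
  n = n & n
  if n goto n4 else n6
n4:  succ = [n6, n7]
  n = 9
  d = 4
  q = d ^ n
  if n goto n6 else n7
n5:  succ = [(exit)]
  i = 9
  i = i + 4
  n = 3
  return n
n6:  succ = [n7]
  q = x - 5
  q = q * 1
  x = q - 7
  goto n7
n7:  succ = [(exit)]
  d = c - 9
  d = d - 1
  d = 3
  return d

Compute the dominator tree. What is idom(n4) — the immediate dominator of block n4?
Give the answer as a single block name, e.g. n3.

idom tree: n1←n0 n2←n1 n3←n0 n4←n0 n5←n2 n6←n0 n7←n0
Dom∩ at merges:
  n3: preds {n0,n1}: {n0} ∩ {n0,n1} = {n0}; idom=n0
  n4: preds {n2,n3}: {n0,n1,n2} ∩ {n0,n3} = {n0}; idom=n0
  n6: preds {n3,n4}: {n0,n3} ∩ {n0,n4} = {n0}; idom=n0
  n7: preds {n2,n4,n6}: {n0,n1,n2} ∩ {n0,n4} ∩ {n0,n6} = {n0}; idom=n0

idom(n4) = n0

Answer: n0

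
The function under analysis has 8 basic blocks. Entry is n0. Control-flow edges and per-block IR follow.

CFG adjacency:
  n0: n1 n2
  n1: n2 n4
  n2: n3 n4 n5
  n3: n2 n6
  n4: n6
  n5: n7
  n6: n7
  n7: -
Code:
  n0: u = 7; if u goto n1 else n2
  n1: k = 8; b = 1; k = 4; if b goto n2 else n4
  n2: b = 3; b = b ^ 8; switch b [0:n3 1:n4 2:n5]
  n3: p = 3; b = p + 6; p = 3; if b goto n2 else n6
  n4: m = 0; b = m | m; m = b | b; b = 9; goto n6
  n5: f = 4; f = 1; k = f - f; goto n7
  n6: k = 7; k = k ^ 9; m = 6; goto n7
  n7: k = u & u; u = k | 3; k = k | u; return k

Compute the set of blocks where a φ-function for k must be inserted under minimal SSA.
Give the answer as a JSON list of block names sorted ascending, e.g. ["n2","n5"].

Answer: ["n2", "n4", "n6", "n7"]

Working:
idom tree: n1←n0 n2←n0 n3←n2 n4←n0 n5←n2 n6←n0 n7←n0
Join-block Dom:
  n2: preds {n0,n1,n3}: {n0} ∩ {n0,n1} ∩ {n0,n2,n3} = {n0}; idom=n0
  n4: preds {n1,n2}: {n0,n1} ∩ {n0,n2} = {n0}; idom=n0
  n6: preds {n3,n4}: {n0,n2,n3} ∩ {n0,n4} = {n0}; idom=n0
  n7: preds {n5,n6}: {n0,n2,n5} ∩ {n0,n6} = {n0}; idom=n0

Frontier:
  n2←n0: walk · to n0
  n2←n1: walk n1 to n0
  n2←n3: walk n3→n2 to n0
  n4←n1: walk n1 to n0
  n4←n2: walk n2 to n0
  n6←n3: walk n3→n2 to n0
  n6←n4: walk n4 to n0
  n7←n5: walk n5→n2 to n0
  n7←n6: walk n6 to n0
  DF(n0)=∅
  DF(n1)={n2,n4}
  DF(n2)={n2,n4,n6,n7}
  DF(n3)={n2,n6}
  DF(n4)={n6}
  DF(n5)={n7}
  DF(n6)={n7}
  DF(n7)=∅

φ for k: defs {n1,n5,n6,n7}
  DF⁺ = {n2,n4,n6,n7}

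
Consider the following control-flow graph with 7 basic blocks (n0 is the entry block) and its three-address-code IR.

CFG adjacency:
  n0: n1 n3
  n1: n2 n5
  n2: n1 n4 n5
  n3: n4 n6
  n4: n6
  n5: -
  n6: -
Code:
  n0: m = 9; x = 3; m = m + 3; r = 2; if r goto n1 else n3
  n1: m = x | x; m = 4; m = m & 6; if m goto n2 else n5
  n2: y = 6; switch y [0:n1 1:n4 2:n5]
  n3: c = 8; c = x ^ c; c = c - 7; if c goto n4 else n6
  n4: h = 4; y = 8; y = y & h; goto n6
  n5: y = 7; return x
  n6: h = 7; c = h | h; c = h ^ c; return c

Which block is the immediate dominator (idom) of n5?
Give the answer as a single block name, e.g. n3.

Answer: n1

Derivation:
idom tree: n1←n0 n2←n1 n3←n0 n4←n0 n5←n1 n6←n0
Dom∩ at merges:
  n1: preds {n0,n2}: {n0} ∩ {n0,n1,n2} = {n0}; idom=n0
  n4: preds {n2,n3}: {n0,n1,n2} ∩ {n0,n3} = {n0}; idom=n0
  n5: preds {n1,n2}: {n0,n1} ∩ {n0,n1,n2} = {n0,n1}; idom=n1
  n6: preds {n3,n4}: {n0,n3} ∩ {n0,n4} = {n0}; idom=n0

idom(n5) = n1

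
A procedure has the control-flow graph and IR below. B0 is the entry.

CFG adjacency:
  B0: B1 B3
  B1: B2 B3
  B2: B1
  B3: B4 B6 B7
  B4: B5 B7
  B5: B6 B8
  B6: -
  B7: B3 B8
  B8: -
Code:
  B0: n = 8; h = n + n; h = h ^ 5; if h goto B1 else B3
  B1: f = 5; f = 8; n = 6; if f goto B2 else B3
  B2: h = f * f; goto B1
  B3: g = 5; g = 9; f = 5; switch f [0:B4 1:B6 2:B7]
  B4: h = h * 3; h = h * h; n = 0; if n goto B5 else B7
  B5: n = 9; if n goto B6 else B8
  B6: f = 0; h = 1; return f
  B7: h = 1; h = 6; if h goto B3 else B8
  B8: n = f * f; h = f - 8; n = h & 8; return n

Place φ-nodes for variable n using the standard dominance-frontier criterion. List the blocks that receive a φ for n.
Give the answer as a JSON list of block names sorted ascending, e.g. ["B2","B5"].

Answer: ["B1", "B3", "B6", "B7", "B8"]

Working:
idom tree: B1←B0 B2←B1 B3←B0 B4←B3 B5←B4 B6←B3 B7←B3 B8←B3
Dom at joins:
  B1: preds {B0,B2}: {B0} ∩ {B0,B1,B2} = {B0}; idom=B0
  B3: preds {B0,B1,B7}: {B0} ∩ {B0,B1} ∩ {B0,B3,B7} = {B0}; idom=B0
  B6: preds {B3,B5}: {B0,B3} ∩ {B0,B3,B4,B5} = {B0,B3}; idom=B3
  B7: preds {B3,B4}: {B0,B3} ∩ {B0,B3,B4} = {B0,B3}; idom=B3
  B8: preds {B5,B7}: {B0,B3,B4,B5} ∩ {B0,B3,B7} = {B0,B3}; idom=B3

Frontier:
  join B1 pred B0: · stop@B0
  join B1 pred B2: B2→B1 stop@B0
  join B3 pred B0: · stop@B0
  join B3 pred B1: B1 stop@B0
  join B3 pred B7: B7→B3 stop@B0
  join B6 pred B3: · stop@B3
  join B6 pred B5: B5→B4 stop@B3
  join B7 pred B3: · stop@B3
  join B7 pred B4: B4 stop@B3
  join B8 pred B5: B5→B4 stop@B3
  join B8 pred B7: B7 stop@B3
  B0 → ∅
  B1 → {B1,B3}
  B2 → {B1}
  B3 → {B3}
  B4 → {B6,B7,B8}
  B5 → {B6,B8}
  B6 → ∅
  B7 → {B3,B8}
  B8 → ∅

φ for n: defs {B0,B1,B4,B5,B8}
  DF⁺ = {B1,B3,B6,B7,B8}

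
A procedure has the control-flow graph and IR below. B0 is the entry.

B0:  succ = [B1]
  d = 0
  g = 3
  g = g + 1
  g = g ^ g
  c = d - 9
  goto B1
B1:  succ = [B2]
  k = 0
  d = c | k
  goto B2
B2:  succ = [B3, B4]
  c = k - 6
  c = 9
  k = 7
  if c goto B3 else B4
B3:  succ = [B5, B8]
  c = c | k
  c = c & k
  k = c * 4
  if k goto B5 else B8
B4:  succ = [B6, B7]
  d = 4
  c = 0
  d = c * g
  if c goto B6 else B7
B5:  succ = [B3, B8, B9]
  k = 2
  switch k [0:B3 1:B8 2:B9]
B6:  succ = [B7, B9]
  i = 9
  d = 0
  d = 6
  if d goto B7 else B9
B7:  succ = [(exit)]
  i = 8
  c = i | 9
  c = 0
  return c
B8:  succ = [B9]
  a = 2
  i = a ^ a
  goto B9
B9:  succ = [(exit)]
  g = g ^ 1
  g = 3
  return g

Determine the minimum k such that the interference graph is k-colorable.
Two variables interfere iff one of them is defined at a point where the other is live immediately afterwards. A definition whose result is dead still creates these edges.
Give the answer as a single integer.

Answer: 4

Derivation:
Block summaries:
  B0: def={c,d,g} ue=∅
  B1: def={d,k} ue={c}
  B2: def={c,k} ue={k}
  B3: def={c,k} ue={c,k}
  B4: def={c,d} ue={g}
  B5: def={k} ue=∅
  B6: def={d,i} ue=∅
  B7: def={c,i} ue=∅
  B8: def={a,i} ue=∅
  B9: def={g} ue={g}

Live sets:
  live B0: ∅→{c,g}
  live B1: {c,g}→{g,k}
  live B2: {g,k}→{c,g,k}
  live B3: {c,g,k}→{c,g}
  live B4: {g}→{g}
  live B5: {c,g}→{c,g,k}
  live B6: {g}→{g}
  live B7: ∅→∅
  live B8: {g}→{g}
  live B9: {g}→∅

Interference:
  a: {g}
  c: {d,g,k}
  d: {c,g,k}
  g: {a,c,d,i,k}
  i: {g}
  k: {c,d,g}

Registers:
  {c,d,g,k} pairwise interfere (4-clique) ⇒ χ ≥ 4
  4-colouring: r0={g}  r1={a,c,i}  r2={d}  r3={k}
  χ = 4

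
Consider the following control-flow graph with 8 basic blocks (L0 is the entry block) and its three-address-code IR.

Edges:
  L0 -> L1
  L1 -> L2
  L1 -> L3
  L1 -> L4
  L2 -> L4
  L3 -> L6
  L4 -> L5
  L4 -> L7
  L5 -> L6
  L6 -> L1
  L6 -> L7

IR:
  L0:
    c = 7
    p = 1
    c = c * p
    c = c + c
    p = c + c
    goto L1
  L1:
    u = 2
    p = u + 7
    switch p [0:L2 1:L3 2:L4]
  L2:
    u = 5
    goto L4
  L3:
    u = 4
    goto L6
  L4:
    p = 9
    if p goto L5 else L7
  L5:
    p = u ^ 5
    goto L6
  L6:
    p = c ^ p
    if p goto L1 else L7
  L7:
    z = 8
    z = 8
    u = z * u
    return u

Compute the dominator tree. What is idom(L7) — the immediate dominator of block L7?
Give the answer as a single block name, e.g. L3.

idom tree: L1←L0 L2←L1 L3←L1 L4←L1 L5←L4 L6←L1 L7←L1
Join-block Dom:
  L1: preds {L0,L6}: {L0} ∩ {L0,L1,L6} = {L0}; idom=L0
  L4: preds {L1,L2}: {L0,L1} ∩ {L0,L1,L2} = {L0,L1}; idom=L1
  L6: preds {L3,L5}: {L0,L1,L3} ∩ {L0,L1,L4,L5} = {L0,L1}; idom=L1
  L7: preds {L4,L6}: {L0,L1,L4} ∩ {L0,L1,L6} = {L0,L1}; idom=L1

idom(L7) = L1

Answer: L1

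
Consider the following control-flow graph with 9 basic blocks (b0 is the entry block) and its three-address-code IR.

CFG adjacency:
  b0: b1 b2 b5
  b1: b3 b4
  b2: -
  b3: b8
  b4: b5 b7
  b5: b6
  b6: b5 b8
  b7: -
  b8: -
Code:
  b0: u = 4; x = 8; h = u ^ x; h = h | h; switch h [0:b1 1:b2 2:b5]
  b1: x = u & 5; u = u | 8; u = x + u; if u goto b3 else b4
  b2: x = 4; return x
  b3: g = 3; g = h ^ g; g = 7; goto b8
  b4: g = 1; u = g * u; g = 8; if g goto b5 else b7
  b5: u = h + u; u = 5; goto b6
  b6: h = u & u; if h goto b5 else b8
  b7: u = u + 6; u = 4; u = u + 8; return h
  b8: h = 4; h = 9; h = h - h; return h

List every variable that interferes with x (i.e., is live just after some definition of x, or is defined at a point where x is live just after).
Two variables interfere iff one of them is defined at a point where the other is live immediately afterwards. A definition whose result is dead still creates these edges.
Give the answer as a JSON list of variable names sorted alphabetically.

Block summaries:
  b0: {h,u,x} / ∅
  b1: {u,x} / {u}
  b2: {x} / ∅
  b3: {g} / {h}
  b4: {g,u} / {u}
  b5: {u} / {h,u}
  b6: {h} / {u}
  b7: {u} / {h,u}
  b8: {h} / ∅

Liveness:
  live b0: ∅→{h,u}
  live b1: {h,u}→{h,u}
  live b2: ∅→∅
  live b3: {h}→∅
  live b4: {h,u}→{h,u}
  live b5: {h,u}→{u}
  live b6: {u}→{h,u}
  live b7: {h,u}→∅
  live b8: ∅→∅

Interfere edges:
  g — {h,u}
  h — {g,u,x}
  u — {g,h,x}
  x — {h,u}

N(x) = ["h", "u"]

Answer: ["h", "u"]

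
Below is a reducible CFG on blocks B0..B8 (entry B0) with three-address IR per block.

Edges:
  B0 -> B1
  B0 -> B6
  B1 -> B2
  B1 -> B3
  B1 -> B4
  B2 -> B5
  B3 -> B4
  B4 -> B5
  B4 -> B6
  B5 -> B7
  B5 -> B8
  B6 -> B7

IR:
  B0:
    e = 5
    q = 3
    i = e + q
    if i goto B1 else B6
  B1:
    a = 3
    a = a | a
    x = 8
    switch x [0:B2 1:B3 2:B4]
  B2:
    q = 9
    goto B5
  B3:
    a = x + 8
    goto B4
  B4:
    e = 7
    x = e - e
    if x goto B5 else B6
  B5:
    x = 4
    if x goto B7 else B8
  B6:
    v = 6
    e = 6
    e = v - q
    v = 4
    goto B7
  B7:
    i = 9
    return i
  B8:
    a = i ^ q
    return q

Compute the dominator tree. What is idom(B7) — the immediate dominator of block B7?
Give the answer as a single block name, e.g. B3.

idom tree: B1←B0 B2←B1 B3←B1 B4←B1 B5←B1 B6←B0 B7←B0 B8←B5
Dom at joins:
  B4: preds {B1,B3}: {B0,B1} ∩ {B0,B1,B3} = {B0,B1}; idom=B1
  B5: preds {B2,B4}: {B0,B1,B2} ∩ {B0,B1,B4} = {B0,B1}; idom=B1
  B6: preds {B0,B4}: {B0} ∩ {B0,B1,B4} = {B0}; idom=B0
  B7: preds {B5,B6}: {B0,B1,B5} ∩ {B0,B6} = {B0}; idom=B0

idom(B7) = B0

Answer: B0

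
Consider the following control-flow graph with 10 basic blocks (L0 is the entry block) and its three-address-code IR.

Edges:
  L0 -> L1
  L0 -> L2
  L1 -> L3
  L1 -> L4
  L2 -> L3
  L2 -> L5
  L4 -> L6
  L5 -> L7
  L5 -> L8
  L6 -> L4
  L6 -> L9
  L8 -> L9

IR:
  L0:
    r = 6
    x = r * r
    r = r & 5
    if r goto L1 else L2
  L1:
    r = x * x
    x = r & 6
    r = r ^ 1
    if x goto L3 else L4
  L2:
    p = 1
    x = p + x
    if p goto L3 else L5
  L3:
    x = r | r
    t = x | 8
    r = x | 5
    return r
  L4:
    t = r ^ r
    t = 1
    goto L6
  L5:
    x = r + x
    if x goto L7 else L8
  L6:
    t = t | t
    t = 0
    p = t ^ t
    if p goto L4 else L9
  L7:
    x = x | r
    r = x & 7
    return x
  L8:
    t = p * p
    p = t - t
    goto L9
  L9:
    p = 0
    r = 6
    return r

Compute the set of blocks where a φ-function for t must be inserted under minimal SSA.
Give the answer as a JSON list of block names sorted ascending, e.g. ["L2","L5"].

idom tree: L1←L0 L2←L0 L3←L0 L4←L1 L5←L2 L6←L4 L7←L5 L8←L5 L9←L0
Join-block Dom:
  L3: preds {L1,L2}: {L0,L1} ∩ {L0,L2} = {L0}; idom=L0
  L4: preds {L1,L6}: {L0,L1} ∩ {L0,L1,L4,L6} = {L0,L1}; idom=L1
  L9: preds {L6,L8}: {L0,L1,L4,L6} ∩ {L0,L2,L5,L8} = {L0}; idom=L0

DF walk-up:
  join L3 pred L1: L1 stop@L0
  join L3 pred L2: L2 stop@L0
  join L4 pred L1: · stop@L1
  join L4 pred L6: L6→L4 stop@L1
  join L9 pred L6: L6→L4→L1 stop@L0
  join L9 pred L8: L8→L5→L2 stop@L0
  L0: DF=∅
  L1: DF={L3,L9}
  L2: DF={L3,L9}
  L3: DF=∅
  L4: DF={L4,L9}
  L5: DF={L9}
  L6: DF={L4,L9}
  L7: DF=∅
  L8: DF={L9}
  L9: DF=∅

φ for t: defs {L3,L4,L6,L8}
  DF⁺ = {L4,L9}

Answer: ["L4", "L9"]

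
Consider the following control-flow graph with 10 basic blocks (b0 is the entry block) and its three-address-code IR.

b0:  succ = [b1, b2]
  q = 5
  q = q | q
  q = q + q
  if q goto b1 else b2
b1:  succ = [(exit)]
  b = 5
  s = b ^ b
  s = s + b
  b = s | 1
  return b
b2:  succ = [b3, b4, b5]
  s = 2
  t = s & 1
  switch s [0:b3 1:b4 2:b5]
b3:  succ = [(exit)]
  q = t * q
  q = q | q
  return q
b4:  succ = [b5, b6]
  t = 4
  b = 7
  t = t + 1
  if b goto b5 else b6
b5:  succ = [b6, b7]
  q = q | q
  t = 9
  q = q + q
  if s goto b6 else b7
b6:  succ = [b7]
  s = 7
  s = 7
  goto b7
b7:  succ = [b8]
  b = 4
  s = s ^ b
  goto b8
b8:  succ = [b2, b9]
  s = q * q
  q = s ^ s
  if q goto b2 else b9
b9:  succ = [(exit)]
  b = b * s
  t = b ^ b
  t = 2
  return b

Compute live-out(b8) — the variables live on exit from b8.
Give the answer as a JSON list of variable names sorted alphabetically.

def/use:
  b0 def {q} use ∅
  b1 def {b,s} use ∅
  b2 def {s,t} use ∅
  b3 def {q} use {q,t}
  b4 def {b,t} use ∅
  b5 def {q,t} use {q,s}
  b6 def {s} use ∅
  b7 def {b,s} use {s}
  b8 def {q,s} use {q}
  b9 def {b,t} use {b,s}

Liveness:
  b0 li=∅ lo={q}
  b1 li=∅ lo=∅
  b2 li={q} lo={q,s,t}
  b3 li={q,t} lo=∅
  b4 li={q,s} lo={q,s}
  b5 li={q,s} lo={q,s}
  b6 li={q} lo={q,s}
  b7 li={q,s} lo={b,q}
  b8 li={b,q} lo={b,q,s}
  b9 li={b,s} lo=∅

live-out(b8) = ["b", "q", "s"]

Answer: ["b", "q", "s"]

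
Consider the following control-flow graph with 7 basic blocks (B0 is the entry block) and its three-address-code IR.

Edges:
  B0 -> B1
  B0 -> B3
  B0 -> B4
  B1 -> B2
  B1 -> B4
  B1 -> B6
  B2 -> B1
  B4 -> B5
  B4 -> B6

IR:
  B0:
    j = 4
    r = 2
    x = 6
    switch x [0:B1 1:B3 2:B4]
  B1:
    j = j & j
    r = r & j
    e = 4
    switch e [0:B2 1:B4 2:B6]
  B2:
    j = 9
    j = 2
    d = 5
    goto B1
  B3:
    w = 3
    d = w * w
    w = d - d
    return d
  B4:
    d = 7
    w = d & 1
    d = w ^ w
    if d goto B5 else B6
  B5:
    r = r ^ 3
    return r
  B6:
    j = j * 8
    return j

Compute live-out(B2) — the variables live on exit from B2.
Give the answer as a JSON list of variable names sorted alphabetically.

Answer: ["j", "r"]

Working:
Block summaries:
  B0 def {j,r,x} use ∅
  B1 def {e,j,r} use {j,r}
  B2 def {d,j} use ∅
  B3 def {d,w} use ∅
  B4 def {d,w} use ∅
  B5 def {r} use {r}
  B6 def {j} use {j}

Live sets:
  live B0: ∅→{j,r}
  live B1: {j,r}→{j,r}
  live B2: {r}→{j,r}
  live B3: ∅→∅
  live B4: {j,r}→{j,r}
  live B5: {r}→∅
  live B6: {j}→∅

live-out(B2) = ["j", "r"]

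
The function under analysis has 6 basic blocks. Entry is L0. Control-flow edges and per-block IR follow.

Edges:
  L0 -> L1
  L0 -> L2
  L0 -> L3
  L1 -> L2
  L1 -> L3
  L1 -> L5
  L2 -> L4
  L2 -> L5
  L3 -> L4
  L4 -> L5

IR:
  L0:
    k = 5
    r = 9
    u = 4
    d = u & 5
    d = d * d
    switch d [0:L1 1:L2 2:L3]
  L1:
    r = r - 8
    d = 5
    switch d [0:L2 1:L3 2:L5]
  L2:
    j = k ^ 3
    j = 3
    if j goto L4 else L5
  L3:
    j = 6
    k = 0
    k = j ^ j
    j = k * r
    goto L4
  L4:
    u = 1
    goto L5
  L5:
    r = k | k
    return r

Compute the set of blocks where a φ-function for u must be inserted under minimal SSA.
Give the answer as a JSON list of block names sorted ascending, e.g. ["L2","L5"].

idom tree: L1←L0 L2←L0 L3←L0 L4←L0 L5←L0
Dom at joins:
  L2: preds {L0,L1}: {L0} ∩ {L0,L1} = {L0}; idom=L0
  L3: preds {L0,L1}: {L0} ∩ {L0,L1} = {L0}; idom=L0
  L4: preds {L2,L3}: {L0,L2} ∩ {L0,L3} = {L0}; idom=L0
  L5: preds {L1,L2,L4}: {L0,L1} ∩ {L0,L2} ∩ {L0,L4} = {L0}; idom=L0

DF derivation:
  L2←L0: walk · to L0
  L2←L1: walk L1 to L0
  L3←L0: walk · to L0
  L3←L1: walk L1 to L0
  L4←L2: walk L2 to L0
  L4←L3: walk L3 to L0
  L5←L1: walk L1 to L0
  L5←L2: walk L2 to L0
  L5←L4: walk L4 to L0
  L0 → ∅
  L1 → {L2,L3,L5}
  L2 → {L4,L5}
  L3 → {L4}
  L4 → {L5}
  L5 → ∅

φ for u: defs {L0,L4}
  DF⁺ = {L5}

Answer: ["L5"]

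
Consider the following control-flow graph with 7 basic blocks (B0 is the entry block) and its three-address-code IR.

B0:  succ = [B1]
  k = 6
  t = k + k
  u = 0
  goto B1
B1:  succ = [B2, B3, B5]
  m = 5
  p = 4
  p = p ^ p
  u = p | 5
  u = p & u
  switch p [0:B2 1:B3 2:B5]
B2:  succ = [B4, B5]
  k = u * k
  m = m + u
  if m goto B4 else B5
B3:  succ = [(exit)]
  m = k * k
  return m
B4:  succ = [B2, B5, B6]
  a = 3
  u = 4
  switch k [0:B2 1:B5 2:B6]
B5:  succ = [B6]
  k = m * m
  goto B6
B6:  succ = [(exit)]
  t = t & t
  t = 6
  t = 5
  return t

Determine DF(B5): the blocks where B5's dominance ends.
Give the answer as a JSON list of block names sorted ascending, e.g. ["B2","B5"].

idom tree: B1←B0 B2←B1 B3←B1 B4←B2 B5←B1 B6←B1
Join-block Dom:
  B2: preds {B1,B4}: {B0,B1} ∩ {B0,B1,B2,B4} = {B0,B1}; idom=B1
  B5: preds {B1,B2,B4}: {B0,B1} ∩ {B0,B1,B2} ∩ {B0,B1,B2,B4} = {B0,B1}; idom=B1
  B6: preds {B4,B5}: {B0,B1,B2,B4} ∩ {B0,B1,B5} = {B0,B1}; idom=B1

DF derivation:
  join B2 pred B1: · stop@B1
  join B2 pred B4: B4→B2 stop@B1
  join B5 pred B1: · stop@B1
  join B5 pred B2: B2 stop@B1
  join B5 pred B4: B4→B2 stop@B1
  join B6 pred B4: B4→B2 stop@B1
  join B6 pred B5: B5 stop@B1
  DF(B0)=∅
  DF(B1)=∅
  DF(B2)={B2,B5,B6}
  DF(B3)=∅
  DF(B4)={B2,B5,B6}
  DF(B5)={B6}
  DF(B6)=∅

DF(B5) = ["B6"]

Answer: ["B6"]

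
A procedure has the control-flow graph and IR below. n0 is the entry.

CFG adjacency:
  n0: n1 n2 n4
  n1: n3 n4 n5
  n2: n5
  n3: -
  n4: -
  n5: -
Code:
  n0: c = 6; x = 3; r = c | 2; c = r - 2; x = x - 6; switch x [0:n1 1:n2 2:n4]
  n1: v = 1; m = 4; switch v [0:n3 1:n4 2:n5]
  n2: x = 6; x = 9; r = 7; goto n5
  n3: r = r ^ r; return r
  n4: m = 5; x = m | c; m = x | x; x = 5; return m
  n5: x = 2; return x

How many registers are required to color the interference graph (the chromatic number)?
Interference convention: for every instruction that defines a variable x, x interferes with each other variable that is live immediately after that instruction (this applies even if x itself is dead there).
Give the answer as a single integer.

Per-block:
  n0: {c,r,x} / ∅
  n1: {m,v} / ∅
  n2: {r,x} / ∅
  n3: {r} / {r}
  n4: {m,x} / {c}
  n5: {x} / ∅

Live sets:
  live n0: ∅→{c,r}
  live n1: {c,r}→{c,r}
  live n2: ∅→∅
  live n3: {r}→∅
  live n4: {c}→∅
  live n5: ∅→∅

Interference:
  c — {m,r,v,x}
  m — {c,r,v,x}
  r — {c,m,v,x}
  v — {c,m,r}
  x — {c,m,r}

Chromatic number:
  lower bound: {c,m,r,v} mutually conflict ⇒ χ ≥ 4
  4-colouring: R0={c}  R1={m}  R2={r}  R3={v,x}
  χ = 4

Answer: 4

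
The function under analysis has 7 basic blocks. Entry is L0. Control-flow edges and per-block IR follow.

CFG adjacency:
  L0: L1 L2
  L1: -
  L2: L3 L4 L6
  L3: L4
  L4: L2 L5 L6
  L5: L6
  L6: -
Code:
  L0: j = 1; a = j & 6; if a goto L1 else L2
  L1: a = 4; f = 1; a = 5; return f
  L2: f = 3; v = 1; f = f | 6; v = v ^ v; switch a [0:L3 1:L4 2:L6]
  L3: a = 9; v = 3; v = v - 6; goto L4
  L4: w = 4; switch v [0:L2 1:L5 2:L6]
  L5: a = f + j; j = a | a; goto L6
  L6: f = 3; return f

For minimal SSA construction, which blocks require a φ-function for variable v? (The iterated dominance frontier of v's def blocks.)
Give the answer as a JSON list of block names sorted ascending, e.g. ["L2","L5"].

idom tree: L1←L0 L2←L0 L3←L2 L4←L2 L5←L4 L6←L2
Dom∩ at merges:
  L2: preds {L0,L4}: {L0} ∩ {L0,L2,L4} = {L0}; idom=L0
  L4: preds {L2,L3}: {L0,L2} ∩ {L0,L2,L3} = {L0,L2}; idom=L2
  L6: preds {L2,L4,L5}: {L0,L2} ∩ {L0,L2,L4} ∩ {L0,L2,L4,L5} = {L0,L2}; idom=L2

DF walk-up:
  join L2 pred L0: · stop@L0
  join L2 pred L4: L4→L2 stop@L0
  join L4 pred L2: · stop@L2
  join L4 pred L3: L3 stop@L2
  join L6 pred L2: · stop@L2
  join L6 pred L4: L4 stop@L2
  join L6 pred L5: L5→L4 stop@L2
  DF(L0)=∅
  DF(L1)=∅
  DF(L2)={L2}
  DF(L3)={L4}
  DF(L4)={L2,L6}
  DF(L5)={L6}
  DF(L6)=∅

φ for v: defs {L2,L3}
  DF⁺ = {L2,L4,L6}

Answer: ["L2", "L4", "L6"]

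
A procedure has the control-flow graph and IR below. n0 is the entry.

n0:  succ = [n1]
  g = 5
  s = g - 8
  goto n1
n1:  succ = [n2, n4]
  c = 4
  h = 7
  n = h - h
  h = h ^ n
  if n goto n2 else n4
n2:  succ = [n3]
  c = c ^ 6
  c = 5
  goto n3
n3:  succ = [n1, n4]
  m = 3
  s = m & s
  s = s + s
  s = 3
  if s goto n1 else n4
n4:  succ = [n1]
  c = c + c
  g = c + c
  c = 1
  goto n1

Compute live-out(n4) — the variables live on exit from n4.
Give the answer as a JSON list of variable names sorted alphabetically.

Per-block:
  n0: def={g,s} ue=∅
  n1: def={c,h,n} ue=∅
  n2: def={c} ue={c}
  n3: def={m,s} ue={s}
  n4: def={c,g} ue={c}

Liveness:
  n0 li=∅ lo={s}
  n1 li={s} lo={c,s}
  n2 li={c,s} lo={c,s}
  n3 li={c,s} lo={c,s}
  n4 li={c,s} lo={s}

live-out(n4) = ["s"]

Answer: ["s"]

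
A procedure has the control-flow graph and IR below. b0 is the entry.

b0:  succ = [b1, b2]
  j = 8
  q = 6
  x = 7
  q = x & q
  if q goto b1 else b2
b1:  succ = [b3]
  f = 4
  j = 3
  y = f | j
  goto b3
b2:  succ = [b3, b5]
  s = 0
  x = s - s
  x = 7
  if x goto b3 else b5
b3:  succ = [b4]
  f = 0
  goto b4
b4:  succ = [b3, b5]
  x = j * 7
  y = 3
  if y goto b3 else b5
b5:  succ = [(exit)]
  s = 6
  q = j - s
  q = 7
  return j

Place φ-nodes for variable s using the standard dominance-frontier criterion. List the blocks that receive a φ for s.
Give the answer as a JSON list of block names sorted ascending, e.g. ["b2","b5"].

idom tree: b1←b0 b2←b0 b3←b0 b4←b3 b5←b0
Dom at joins:
  b3: preds {b1,b2,b4}: {b0,b1} ∩ {b0,b2} ∩ {b0,b3,b4} = {b0}; idom=b0
  b5: preds {b2,b4}: {b0,b2} ∩ {b0,b3,b4} = {b0}; idom=b0

DF derivation:
  join b3 pred b1: b1 stop@b0
  join b3 pred b2: b2 stop@b0
  join b3 pred b4: b4→b3 stop@b0
  join b5 pred b2: b2 stop@b0
  join b5 pred b4: b4→b3 stop@b0
  DF(b0)=∅
  DF(b1)={b3}
  DF(b2)={b3,b5}
  DF(b3)={b3,b5}
  DF(b4)={b3,b5}
  DF(b5)=∅

φ for s: defs {b2,b5}
  DF⁺ = {b3,b5}

Answer: ["b3", "b5"]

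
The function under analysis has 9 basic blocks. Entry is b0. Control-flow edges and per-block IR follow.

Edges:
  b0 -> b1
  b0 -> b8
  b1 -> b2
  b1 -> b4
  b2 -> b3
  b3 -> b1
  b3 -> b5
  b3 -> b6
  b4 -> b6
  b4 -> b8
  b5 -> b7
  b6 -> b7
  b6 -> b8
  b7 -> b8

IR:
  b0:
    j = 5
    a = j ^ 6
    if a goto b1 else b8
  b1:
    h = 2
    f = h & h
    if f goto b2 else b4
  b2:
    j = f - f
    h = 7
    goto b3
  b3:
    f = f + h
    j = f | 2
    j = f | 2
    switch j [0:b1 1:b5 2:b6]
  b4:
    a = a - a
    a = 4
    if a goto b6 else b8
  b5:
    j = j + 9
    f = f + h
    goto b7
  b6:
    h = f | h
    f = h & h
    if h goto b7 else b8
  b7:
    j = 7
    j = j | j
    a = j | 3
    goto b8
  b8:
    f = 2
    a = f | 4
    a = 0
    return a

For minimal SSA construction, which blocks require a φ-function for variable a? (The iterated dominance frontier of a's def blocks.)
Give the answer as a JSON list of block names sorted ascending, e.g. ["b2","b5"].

Answer: ["b6", "b7", "b8"]

Working:
idom tree: b1←b0 b2←b1 b3←b2 b4←b1 b5←b3 b6←b1 b7←b1 b8←b0
Dom at joins:
  b1: preds {b0,b3}: {b0} ∩ {b0,b1,b2,b3} = {b0}; idom=b0
  b6: preds {b3,b4}: {b0,b1,b2,b3} ∩ {b0,b1,b4} = {b0,b1}; idom=b1
  b7: preds {b5,b6}: {b0,b1,b2,b3,b5} ∩ {b0,b1,b6} = {b0,b1}; idom=b1
  b8: preds {b0,b4,b6,b7}: {b0} ∩ {b0,b1,b4} ∩ {b0,b1,b6} ∩ {b0,b1,b7} = {b0}; idom=b0

Frontier:
  b1←b0: walk · to b0
  b1←b3: walk b3→b2→b1 to b0
  b6←b3: walk b3→b2 to b1
  b6←b4: walk b4 to b1
  b7←b5: walk b5→b3→b2 to b1
  b7←b6: walk b6 to b1
  b8←b0: walk · to b0
  b8←b4: walk b4→b1 to b0
  b8←b6: walk b6→b1 to b0
  b8←b7: walk b7→b1 to b0
  b0: DF=∅
  b1: DF={b1,b8}
  b2: DF={b1,b6,b7}
  b3: DF={b1,b6,b7}
  b4: DF={b6,b8}
  b5: DF={b7}
  b6: DF={b7,b8}
  b7: DF={b8}
  b8: DF=∅

φ for a: defs {b0,b4,b7,b8}
  DF⁺ = {b6,b7,b8}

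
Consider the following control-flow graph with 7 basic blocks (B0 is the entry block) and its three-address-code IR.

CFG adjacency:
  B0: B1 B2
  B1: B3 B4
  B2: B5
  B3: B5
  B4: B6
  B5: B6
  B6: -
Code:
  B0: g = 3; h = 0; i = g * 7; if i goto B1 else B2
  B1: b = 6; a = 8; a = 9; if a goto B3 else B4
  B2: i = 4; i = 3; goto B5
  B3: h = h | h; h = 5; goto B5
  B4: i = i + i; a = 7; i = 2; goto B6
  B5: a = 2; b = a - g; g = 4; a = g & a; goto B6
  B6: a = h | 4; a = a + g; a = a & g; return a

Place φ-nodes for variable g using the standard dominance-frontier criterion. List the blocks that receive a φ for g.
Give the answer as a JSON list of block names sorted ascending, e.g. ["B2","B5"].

Answer: ["B6"]

Working:
idom tree: B1←B0 B2←B0 B3←B1 B4←B1 B5←B0 B6←B0
Join-block Dom:
  B5: preds {B2,B3}: {B0,B2} ∩ {B0,B1,B3} = {B0}; idom=B0
  B6: preds {B4,B5}: {B0,B1,B4} ∩ {B0,B5} = {B0}; idom=B0

DF derivation:
  B5←B2: walk B2 to B0
  B5←B3: walk B3→B1 to B0
  B6←B4: walk B4→B1 to B0
  B6←B5: walk B5 to B0
  B0 → ∅
  B1 → {B5,B6}
  B2 → {B5}
  B3 → {B5}
  B4 → {B6}
  B5 → {B6}
  B6 → ∅

φ for g: defs {B0,B5}
  DF⁺ = {B6}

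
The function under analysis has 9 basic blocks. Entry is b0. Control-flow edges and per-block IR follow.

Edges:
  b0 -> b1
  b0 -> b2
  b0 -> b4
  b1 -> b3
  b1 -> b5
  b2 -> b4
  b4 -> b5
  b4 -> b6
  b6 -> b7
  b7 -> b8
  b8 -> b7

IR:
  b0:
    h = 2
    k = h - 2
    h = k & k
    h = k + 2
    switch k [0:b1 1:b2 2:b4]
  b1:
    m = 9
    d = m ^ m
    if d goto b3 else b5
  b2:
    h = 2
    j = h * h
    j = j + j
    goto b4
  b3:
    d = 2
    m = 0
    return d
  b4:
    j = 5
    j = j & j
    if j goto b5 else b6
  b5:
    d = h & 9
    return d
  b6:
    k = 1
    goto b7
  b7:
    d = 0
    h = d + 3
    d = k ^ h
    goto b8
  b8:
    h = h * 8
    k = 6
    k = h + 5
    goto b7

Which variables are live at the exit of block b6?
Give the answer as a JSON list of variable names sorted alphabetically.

Block summaries:
  b0: {h,k} / ∅
  b1: {d,m} / ∅
  b2: {h,j} / ∅
  b3: {d,m} / ∅
  b4: {j} / ∅
  b5: {d} / {h}
  b6: {k} / ∅
  b7: {d,h} / {k}
  b8: {h,k} / {h}

Live sets:
  b0 li=∅ lo={h}
  b1 li={h} lo={h}
  b2 li=∅ lo={h}
  b3 li=∅ lo=∅
  b4 li={h} lo={h}
  b5 li={h} lo=∅
  b6 li=∅ lo={k}
  b7 li={k} lo={h}
  b8 li={h} lo={k}

live-out(b6) = ["k"]

Answer: ["k"]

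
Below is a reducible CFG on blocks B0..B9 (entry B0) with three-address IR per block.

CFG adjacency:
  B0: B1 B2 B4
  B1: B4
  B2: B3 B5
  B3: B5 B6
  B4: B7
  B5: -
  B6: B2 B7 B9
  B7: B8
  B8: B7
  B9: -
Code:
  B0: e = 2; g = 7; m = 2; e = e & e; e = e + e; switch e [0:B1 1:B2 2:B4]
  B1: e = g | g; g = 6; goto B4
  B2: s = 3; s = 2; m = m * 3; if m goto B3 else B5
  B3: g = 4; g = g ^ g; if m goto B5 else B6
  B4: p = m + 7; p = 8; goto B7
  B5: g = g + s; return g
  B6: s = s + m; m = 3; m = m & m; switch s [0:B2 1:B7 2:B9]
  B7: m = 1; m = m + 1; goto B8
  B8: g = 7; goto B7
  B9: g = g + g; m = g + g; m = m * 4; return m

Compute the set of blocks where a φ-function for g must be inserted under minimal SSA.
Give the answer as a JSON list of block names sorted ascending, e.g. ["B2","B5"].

Answer: ["B2", "B4", "B5", "B7"]

Working:
idom tree: B1←B0 B2←B0 B3←B2 B4←B0 B5←B2 B6←B3 B7←B0 B8←B7 B9←B6
Dom at joins:
  B2: preds {B0,B6}: {B0} ∩ {B0,B2,B3,B6} = {B0}; idom=B0
  B4: preds {B0,B1}: {B0} ∩ {B0,B1} = {B0}; idom=B0
  B5: preds {B2,B3}: {B0,B2} ∩ {B0,B2,B3} = {B0,B2}; idom=B2
  B7: preds {B4,B6,B8}: {B0,B4} ∩ {B0,B2,B3,B6} ∩ {B0,B7,B8} = {B0}; idom=B0

DF walk-up:
  join B2 pred B0: · stop@B0
  join B2 pred B6: B6→B3→B2 stop@B0
  join B4 pred B0: · stop@B0
  join B4 pred B1: B1 stop@B0
  join B5 pred B2: · stop@B2
  join B5 pred B3: B3 stop@B2
  join B7 pred B4: B4 stop@B0
  join B7 pred B6: B6→B3→B2 stop@B0
  join B7 pred B8: B8→B7 stop@B0
  B0: DF=∅
  B1: DF={B4}
  B2: DF={B2,B7}
  B3: DF={B2,B5,B7}
  B4: DF={B7}
  B5: DF=∅
  B6: DF={B2,B7}
  B7: DF={B7}
  B8: DF={B7}
  B9: DF=∅

φ for g: defs {B0,B1,B3,B5,B8,B9}
  DF⁺ = {B2,B4,B5,B7}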